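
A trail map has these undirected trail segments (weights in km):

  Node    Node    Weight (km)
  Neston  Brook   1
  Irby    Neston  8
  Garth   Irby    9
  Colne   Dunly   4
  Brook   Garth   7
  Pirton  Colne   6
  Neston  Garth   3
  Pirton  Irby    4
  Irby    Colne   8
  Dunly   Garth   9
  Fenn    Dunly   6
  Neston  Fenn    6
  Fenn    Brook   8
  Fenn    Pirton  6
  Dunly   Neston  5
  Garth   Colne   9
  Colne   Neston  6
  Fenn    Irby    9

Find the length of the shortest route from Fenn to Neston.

6 km

Compare a few routes:
Fenn–Dunly–Neston: 6+5 = 11
Fenn–Brook–Neston: 8+1 = 9
Fenn–Neston: 6 = 6
The minimum is 6 km via Fenn–Neston.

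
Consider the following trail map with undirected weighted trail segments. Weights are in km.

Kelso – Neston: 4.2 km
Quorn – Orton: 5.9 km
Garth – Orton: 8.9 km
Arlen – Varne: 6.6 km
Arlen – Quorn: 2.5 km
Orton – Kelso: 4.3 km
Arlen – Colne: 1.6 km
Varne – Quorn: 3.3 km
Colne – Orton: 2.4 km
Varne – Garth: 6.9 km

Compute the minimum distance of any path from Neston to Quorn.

14.4 km

Compare a few routes:
Neston → Kelso → Orton → Colne → Arlen → Quorn: 4.2+4.3+2.4+1.6+2.5 = 15
Neston → Kelso → Orton → Quorn: 4.2+4.3+5.9 = 14.4
Neston → Kelso → Orton → Colne → Arlen → Varne → Quorn: 4.2+4.3+2.4+1.6+6.6+3.3 = 22.4
Cheapest is Neston → Kelso → Orton → Quorn at 14.4 km.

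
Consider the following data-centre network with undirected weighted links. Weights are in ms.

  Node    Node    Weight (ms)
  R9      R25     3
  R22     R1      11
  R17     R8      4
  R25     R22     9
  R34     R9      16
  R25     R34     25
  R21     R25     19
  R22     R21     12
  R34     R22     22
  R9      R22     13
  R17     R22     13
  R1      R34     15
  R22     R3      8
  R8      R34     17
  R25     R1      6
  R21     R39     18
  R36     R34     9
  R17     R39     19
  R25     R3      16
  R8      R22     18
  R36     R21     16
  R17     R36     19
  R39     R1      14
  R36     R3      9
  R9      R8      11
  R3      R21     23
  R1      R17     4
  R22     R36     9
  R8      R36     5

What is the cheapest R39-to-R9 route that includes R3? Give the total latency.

Shortest R39→R3: R39 → R1 → R22 → R3 = 33
Shortest R3→R9: R3 → R25 → R9 = 19
Total via R3: 33 + 19 = 52 ms.

52 ms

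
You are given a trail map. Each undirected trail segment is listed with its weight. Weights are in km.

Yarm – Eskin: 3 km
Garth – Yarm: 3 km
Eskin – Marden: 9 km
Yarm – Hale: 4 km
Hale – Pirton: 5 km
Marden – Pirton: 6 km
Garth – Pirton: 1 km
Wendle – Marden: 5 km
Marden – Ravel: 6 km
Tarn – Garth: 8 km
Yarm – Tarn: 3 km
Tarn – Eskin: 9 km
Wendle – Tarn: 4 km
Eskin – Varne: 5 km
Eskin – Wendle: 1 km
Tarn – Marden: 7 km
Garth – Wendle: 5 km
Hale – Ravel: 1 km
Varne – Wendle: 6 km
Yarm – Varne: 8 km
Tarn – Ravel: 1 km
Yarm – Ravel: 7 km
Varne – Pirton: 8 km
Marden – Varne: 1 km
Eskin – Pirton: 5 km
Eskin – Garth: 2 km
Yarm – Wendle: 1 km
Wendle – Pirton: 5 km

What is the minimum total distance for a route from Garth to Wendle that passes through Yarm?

Best Garth to Yarm: Garth–Yarm costing 3
Best Yarm to Wendle: Yarm–Wendle costing 1
Total via Yarm: 3 + 1 = 4 km.

4 km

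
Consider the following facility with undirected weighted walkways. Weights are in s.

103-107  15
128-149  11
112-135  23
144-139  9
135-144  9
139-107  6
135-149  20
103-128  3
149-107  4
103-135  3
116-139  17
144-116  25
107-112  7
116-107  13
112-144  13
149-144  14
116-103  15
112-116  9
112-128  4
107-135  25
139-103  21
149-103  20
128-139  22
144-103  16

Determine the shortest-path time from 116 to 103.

Settle nodes by increasing distance from 116:
116: 0
112: 9  (via 116)
107: 13  (via 116)
128: 13  (via 112)
103: 15  (via 116)
Shortest route: 116–103 = 15 s.

15 s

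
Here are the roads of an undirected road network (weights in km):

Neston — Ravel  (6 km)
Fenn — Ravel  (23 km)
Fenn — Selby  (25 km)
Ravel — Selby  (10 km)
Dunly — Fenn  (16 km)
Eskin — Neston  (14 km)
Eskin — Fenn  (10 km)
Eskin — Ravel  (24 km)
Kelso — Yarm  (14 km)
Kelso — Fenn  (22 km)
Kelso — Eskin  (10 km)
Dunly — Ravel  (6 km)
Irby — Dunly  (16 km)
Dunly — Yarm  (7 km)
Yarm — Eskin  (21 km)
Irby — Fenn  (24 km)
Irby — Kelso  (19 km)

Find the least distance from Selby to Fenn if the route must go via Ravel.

Shortest Selby→Ravel: Selby–Ravel = 10
Shortest Ravel→Fenn: Ravel–Dunly–Fenn = 22
Total via Ravel: 10 + 22 = 32 km.

32 km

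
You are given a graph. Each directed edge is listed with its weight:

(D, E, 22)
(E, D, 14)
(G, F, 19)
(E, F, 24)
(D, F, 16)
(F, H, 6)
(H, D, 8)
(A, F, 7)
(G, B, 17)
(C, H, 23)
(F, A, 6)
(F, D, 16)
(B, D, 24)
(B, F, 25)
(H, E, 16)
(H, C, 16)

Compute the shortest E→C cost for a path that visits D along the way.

52

Shortest E→D: E → D = 14
Best D to C: D → F → H → C costing 38
Total via D: 14 + 38 = 52.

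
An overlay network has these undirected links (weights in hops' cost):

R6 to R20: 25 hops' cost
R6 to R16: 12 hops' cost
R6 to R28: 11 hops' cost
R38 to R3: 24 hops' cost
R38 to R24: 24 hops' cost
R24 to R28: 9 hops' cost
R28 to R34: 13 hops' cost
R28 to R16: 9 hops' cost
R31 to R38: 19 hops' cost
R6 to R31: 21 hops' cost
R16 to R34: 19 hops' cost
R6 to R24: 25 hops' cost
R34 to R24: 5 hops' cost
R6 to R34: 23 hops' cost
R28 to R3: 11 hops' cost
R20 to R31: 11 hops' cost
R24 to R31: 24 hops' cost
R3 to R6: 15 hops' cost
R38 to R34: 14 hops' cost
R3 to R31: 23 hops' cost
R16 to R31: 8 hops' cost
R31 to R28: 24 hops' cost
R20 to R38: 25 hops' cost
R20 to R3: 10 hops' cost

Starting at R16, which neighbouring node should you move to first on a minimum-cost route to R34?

R34

Enumerating some paths:
R16 → R28 → R34: 9+13 = 22
R16 → R34: 19 = 19
R16 → R28 → R24 → R34: 9+9+5 = 23
The minimum is 19 hops' cost via R16 → R34.
So from R16 the first move is to R34.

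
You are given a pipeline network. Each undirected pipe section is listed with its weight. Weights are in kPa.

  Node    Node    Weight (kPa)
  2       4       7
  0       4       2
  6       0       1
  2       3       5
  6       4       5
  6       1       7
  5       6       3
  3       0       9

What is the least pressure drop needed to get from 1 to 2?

17 kPa

Shortest distances from 1:
1: 0
6: 7  (via 1)
0: 8  (via 6)
4: 10  (via 0)
5: 10  (via 6)
2: 17  (via 4)
Shortest route: 1 → 6 → 0 → 4 → 2 = 17 kPa.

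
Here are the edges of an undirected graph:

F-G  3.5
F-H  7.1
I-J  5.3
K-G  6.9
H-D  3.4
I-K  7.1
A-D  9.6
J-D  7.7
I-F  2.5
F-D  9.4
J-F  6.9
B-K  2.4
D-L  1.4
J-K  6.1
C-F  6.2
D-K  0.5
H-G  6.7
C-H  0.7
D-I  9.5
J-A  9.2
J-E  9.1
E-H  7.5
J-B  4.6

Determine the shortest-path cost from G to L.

8.8

Compare a few routes:
G → F → I → K → D → L: 3.5+2.5+7.1+0.5+1.4 = 15
G → F → D → L: 3.5+9.4+1.4 = 14.3
G → K → D → L: 6.9+0.5+1.4 = 8.8
G → H → D → L: 6.7+3.4+1.4 = 11.5
Cheapest is G → K → D → L at 8.8.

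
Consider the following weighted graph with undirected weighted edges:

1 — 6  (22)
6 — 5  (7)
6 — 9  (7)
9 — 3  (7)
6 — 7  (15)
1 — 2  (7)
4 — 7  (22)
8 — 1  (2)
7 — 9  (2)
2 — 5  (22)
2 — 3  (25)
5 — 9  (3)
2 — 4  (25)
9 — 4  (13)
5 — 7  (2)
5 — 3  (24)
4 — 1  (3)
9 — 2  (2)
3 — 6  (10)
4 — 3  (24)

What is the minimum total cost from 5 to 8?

14

Shortest distances from 5:
5: 0
7: 2  (via 5)
9: 3  (via 5)
2: 5  (via 9)
6: 7  (via 5)
3: 10  (via 9)
1: 12  (via 2)
8: 14  (via 1)
Shortest route: 5 → 9 → 2 → 1 → 8 = 14.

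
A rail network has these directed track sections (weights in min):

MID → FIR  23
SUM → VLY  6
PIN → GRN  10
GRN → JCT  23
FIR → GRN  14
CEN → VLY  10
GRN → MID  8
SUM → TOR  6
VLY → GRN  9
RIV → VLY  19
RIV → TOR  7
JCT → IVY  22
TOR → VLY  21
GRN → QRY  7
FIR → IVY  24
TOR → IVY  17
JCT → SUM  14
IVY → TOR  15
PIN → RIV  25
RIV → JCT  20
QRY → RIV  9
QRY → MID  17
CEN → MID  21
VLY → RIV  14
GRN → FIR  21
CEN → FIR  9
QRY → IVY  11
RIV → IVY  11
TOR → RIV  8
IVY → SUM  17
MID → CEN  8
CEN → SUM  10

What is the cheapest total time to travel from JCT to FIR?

Settle nodes by increasing distance from JCT:
JCT: 0
SUM: 14  (via JCT)
VLY: 20  (via SUM)
TOR: 20  (via SUM)
IVY: 22  (via JCT)
RIV: 28  (via TOR)
GRN: 29  (via VLY)
QRY: 36  (via GRN)
MID: 37  (via GRN)
CEN: 45  (via MID)
FIR: 50  (via GRN)
Shortest route: JCT–SUM–VLY–GRN–FIR = 50 min.

50 min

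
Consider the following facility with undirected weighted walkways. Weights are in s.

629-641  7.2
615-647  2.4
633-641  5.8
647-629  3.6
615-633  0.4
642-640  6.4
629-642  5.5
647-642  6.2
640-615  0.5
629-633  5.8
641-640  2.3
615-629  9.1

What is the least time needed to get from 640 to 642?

Candidate routes:
640–642: 6.4 = 6.4
640–615–647–642: 0.5+2.4+6.2 = 9.1
The minimum is 6.4 s via 640–642.

6.4 s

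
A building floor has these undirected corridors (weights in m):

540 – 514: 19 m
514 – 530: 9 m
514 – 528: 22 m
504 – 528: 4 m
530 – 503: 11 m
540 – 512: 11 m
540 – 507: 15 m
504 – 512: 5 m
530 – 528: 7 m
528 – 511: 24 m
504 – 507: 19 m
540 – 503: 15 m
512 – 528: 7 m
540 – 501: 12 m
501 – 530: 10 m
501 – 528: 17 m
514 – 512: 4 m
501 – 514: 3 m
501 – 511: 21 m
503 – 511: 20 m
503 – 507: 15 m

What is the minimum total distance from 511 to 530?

Settle nodes by increasing distance from 511:
511: 0
503: 20  (via 511)
501: 21  (via 511)
528: 24  (via 511)
514: 24  (via 501)
512: 28  (via 514)
504: 28  (via 528)
530: 31  (via 503)
Shortest route: 511 → 503 → 530 = 31 m.

31 m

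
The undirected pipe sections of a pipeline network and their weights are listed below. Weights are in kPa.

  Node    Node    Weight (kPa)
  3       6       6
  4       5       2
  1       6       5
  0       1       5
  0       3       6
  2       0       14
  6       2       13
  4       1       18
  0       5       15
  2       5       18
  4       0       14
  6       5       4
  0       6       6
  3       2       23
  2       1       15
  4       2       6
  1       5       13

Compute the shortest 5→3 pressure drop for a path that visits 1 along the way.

20 kPa

Best 5 to 1: 5 → 6 → 1 costing 9
Shortest 1→3: 1 → 0 → 3 = 11
Total via 1: 9 + 11 = 20 kPa.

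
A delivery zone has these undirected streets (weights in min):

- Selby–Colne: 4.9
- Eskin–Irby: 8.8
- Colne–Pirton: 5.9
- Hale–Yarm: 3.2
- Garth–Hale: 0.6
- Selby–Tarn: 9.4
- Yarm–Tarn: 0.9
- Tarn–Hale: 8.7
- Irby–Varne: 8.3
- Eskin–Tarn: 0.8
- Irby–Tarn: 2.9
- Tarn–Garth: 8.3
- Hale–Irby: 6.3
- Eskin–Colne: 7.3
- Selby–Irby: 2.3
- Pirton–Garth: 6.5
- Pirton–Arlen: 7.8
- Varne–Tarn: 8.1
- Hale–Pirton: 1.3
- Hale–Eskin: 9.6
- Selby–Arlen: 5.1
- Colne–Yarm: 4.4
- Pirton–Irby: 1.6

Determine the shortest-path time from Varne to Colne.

Enumerating some paths:
Varne–Irby–Selby–Colne: 8.3+2.3+4.9 = 15.5
Varne–Tarn–Yarm–Colne: 8.1+0.9+4.4 = 13.4
Cheapest is Varne–Tarn–Yarm–Colne at 13.4 min.

13.4 min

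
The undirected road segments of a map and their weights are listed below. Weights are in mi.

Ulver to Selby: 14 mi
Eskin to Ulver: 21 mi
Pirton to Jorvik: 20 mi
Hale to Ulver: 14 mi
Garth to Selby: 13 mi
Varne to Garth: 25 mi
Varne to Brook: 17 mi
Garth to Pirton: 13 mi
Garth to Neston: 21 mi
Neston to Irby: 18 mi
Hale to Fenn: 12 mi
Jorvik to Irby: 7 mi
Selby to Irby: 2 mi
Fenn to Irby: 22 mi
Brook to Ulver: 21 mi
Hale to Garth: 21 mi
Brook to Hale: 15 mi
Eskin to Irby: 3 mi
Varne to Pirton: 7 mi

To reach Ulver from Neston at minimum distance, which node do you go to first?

Irby

Compare a few routes:
Neston–Irby–Selby–Ulver: 18+2+14 = 34
Neston–Irby–Eskin–Ulver: 18+3+21 = 42
Neston–Garth–Selby–Ulver: 21+13+14 = 48
The minimum is 34 mi via Neston–Irby–Selby–Ulver.
So from Neston the first move is to Irby.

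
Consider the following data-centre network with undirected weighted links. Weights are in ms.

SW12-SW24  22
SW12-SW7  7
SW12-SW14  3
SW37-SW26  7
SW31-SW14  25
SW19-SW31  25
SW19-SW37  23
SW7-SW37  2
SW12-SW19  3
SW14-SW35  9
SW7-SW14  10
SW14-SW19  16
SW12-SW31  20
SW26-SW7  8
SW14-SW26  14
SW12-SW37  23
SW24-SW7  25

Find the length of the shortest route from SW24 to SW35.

34 ms

Compare a few routes:
SW24–SW12–SW14–SW35: 22+3+9 = 34
SW24–SW12–SW7–SW14–SW35: 22+7+10+9 = 48
SW24–SW7–SW12–SW14–SW35: 25+7+3+9 = 44
SW24–SW7–SW14–SW35: 25+10+9 = 44
Cheapest is SW24–SW12–SW14–SW35 at 34 ms.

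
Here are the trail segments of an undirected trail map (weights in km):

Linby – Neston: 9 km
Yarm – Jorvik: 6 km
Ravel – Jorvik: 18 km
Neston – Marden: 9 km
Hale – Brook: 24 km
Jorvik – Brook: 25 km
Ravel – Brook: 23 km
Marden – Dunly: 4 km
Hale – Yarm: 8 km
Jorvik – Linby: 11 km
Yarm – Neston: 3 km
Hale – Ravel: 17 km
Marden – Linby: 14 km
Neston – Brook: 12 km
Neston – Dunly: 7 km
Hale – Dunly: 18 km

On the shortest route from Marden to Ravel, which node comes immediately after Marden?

Neston

Candidate routes:
Marden → Neston → Yarm → Jorvik → Ravel: 9+3+6+18 = 36
Marden → Neston → Yarm → Hale → Ravel: 9+3+8+17 = 37
The minimum is 36 km via Marden → Neston → Yarm → Jorvik → Ravel.
So from Marden the first move is to Neston.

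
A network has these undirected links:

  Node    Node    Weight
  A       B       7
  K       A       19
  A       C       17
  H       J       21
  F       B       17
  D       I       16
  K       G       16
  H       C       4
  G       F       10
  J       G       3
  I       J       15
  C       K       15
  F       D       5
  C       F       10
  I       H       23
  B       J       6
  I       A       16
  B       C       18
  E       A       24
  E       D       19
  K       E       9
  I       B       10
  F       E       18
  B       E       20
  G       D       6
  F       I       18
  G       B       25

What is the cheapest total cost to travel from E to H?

Settle nodes by increasing distance from E:
E: 0
K: 9  (via E)
F: 18  (via E)
D: 19  (via E)
B: 20  (via E)
A: 24  (via E)
C: 24  (via K)
G: 25  (via K)
J: 26  (via B)
H: 28  (via C)
Shortest route: E → K → C → H = 28.

28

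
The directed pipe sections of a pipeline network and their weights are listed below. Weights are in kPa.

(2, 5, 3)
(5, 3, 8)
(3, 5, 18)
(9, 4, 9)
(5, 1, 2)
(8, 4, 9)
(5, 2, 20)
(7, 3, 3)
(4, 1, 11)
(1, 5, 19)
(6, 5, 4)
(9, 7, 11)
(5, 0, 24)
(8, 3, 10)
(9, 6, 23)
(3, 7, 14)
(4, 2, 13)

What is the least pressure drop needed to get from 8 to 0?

Shortest distances from 8:
8: 0
4: 9  (via 8)
3: 10  (via 8)
1: 20  (via 4)
2: 22  (via 4)
7: 24  (via 3)
5: 25  (via 2)
0: 49  (via 5)
Shortest route: 8 → 4 → 2 → 5 → 0 = 49 kPa.

49 kPa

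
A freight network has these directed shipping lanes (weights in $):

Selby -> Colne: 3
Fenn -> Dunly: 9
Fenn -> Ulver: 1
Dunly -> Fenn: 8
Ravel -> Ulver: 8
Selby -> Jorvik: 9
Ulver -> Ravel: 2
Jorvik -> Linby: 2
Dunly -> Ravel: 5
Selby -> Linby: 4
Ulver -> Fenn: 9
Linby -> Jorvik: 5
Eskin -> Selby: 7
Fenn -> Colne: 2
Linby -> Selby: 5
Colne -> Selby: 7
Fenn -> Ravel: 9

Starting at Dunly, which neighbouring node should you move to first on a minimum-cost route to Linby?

Fenn

Candidate routes:
Dunly–Fenn–Colne–Selby–Linby: 8+2+7+4 = 21
Dunly–Ravel–Ulver–Fenn–Colne–Selby–Linby: 5+8+9+2+7+4 = 35
Dunly–Fenn–Colne–Selby–Jorvik–Linby: 8+2+7+9+2 = 28
Dunly–Ravel–Ulver–Fenn–Colne–Selby–Jorvik–Linby: 5+8+9+2+7+9+2 = 42
Cheapest is Dunly–Fenn–Colne–Selby–Linby at $21.
So from Dunly the first move is to Fenn.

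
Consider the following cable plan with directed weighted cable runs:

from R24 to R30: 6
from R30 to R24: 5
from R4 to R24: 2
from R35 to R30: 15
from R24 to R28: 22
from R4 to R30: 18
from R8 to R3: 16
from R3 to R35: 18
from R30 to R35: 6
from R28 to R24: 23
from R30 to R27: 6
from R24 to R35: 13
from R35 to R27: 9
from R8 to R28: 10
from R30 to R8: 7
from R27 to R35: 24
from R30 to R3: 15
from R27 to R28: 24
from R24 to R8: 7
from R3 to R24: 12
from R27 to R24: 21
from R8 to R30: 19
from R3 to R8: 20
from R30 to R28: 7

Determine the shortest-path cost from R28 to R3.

Compare a few routes:
R28–R24–R8–R3: 23+7+16 = 46
R28–R24–R30–R8–R3: 23+6+7+16 = 52
R28–R24–R8–R30–R3: 23+7+19+15 = 64
R28–R24–R30–R3: 23+6+15 = 44
The minimum is 44 via R28–R24–R30–R3.

44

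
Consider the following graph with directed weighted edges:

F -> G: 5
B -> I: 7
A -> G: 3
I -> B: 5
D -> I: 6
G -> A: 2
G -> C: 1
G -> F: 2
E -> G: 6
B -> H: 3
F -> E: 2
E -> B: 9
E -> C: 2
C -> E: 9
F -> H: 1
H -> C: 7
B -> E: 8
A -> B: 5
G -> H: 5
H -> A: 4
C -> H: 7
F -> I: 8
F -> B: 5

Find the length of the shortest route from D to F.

Candidate routes:
D - I - B - H - A - G - F: 6+5+3+4+3+2 = 23
D - I - B - E - G - F: 6+5+8+6+2 = 27
Cheapest is D - I - B - H - A - G - F at 23.

23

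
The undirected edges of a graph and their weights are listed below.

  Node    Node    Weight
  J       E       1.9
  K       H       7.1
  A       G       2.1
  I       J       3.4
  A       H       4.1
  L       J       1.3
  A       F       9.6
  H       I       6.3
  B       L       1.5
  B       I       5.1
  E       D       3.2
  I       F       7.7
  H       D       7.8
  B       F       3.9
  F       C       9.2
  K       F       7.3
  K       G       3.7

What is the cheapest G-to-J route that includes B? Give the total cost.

17.7

Best G to B: G → K → F → B costing 14.9
Shortest B→J: B → L → J = 2.8
Total via B: 14.9 + 2.8 = 17.7.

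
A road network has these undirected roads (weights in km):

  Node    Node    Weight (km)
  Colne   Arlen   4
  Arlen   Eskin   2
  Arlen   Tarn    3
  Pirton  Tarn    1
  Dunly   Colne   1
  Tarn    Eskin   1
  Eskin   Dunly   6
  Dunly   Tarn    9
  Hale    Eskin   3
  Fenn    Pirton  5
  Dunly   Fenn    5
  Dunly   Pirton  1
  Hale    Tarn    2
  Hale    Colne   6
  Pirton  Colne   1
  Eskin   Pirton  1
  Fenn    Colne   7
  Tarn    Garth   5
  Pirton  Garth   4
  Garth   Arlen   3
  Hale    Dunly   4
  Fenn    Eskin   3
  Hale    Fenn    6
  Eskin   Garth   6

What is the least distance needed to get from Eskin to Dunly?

Candidate routes:
Eskin–Pirton–Dunly: 1+1 = 2
Eskin–Tarn–Pirton–Dunly: 1+1+1 = 3
The minimum is 2 km via Eskin–Pirton–Dunly.

2 km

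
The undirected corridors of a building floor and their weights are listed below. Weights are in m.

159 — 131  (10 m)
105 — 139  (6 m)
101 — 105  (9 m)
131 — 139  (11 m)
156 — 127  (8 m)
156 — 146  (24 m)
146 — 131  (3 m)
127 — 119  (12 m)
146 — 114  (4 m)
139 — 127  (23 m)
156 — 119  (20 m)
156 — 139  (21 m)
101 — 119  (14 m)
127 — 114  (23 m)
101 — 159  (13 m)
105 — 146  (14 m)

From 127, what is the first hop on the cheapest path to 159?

Compare a few routes:
127–114–146–131–159: 23+4+3+10 = 40
127–139–131–159: 23+11+10 = 44
127–119–101–159: 12+14+13 = 39
Cheapest is 127–119–101–159 at 39 m.
So from 127 the first move is to 119.

119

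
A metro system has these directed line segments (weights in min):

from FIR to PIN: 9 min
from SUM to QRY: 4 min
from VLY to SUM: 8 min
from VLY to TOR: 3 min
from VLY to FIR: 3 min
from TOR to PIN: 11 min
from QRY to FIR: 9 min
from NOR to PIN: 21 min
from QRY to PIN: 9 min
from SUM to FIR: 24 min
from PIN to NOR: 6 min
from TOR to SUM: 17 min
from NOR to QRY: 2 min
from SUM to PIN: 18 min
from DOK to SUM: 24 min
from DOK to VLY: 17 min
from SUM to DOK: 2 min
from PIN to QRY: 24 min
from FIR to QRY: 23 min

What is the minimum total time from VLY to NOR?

18 min

Shortest distances from VLY:
VLY: 0
TOR: 3  (via VLY)
FIR: 3  (via VLY)
SUM: 8  (via VLY)
DOK: 10  (via SUM)
PIN: 12  (via FIR)
QRY: 12  (via SUM)
NOR: 18  (via PIN)
Shortest route: VLY → FIR → PIN → NOR = 18 min.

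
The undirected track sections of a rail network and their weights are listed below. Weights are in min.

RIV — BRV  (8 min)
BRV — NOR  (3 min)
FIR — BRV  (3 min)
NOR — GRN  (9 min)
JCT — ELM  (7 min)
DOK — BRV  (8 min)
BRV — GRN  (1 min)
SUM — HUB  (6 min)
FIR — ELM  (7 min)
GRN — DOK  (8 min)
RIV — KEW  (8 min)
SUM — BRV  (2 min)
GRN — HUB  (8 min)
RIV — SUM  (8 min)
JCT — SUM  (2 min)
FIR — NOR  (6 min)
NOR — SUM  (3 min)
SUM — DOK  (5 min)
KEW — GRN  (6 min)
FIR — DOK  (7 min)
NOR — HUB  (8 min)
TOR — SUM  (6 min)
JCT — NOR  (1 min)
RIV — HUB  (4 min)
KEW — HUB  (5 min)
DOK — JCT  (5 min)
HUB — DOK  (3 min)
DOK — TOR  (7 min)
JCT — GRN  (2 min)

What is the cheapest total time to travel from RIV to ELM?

17 min

Compare a few routes:
RIV - BRV - FIR - ELM: 8+3+7 = 18
RIV - BRV - GRN - JCT - ELM: 8+1+2+7 = 18
RIV - SUM - JCT - ELM: 8+2+7 = 17
The minimum is 17 min via RIV - SUM - JCT - ELM.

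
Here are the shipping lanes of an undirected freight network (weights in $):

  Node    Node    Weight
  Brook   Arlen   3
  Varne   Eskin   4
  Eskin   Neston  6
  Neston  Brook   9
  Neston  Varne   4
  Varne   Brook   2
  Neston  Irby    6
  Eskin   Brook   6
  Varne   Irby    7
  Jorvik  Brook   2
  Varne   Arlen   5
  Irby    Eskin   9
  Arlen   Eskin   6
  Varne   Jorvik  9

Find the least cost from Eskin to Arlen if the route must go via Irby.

Shortest Eskin→Irby: Eskin → Irby = 9
Best Irby to Arlen: Irby → Varne → Arlen costing 12
Total via Irby: 9 + 12 = $21.

$21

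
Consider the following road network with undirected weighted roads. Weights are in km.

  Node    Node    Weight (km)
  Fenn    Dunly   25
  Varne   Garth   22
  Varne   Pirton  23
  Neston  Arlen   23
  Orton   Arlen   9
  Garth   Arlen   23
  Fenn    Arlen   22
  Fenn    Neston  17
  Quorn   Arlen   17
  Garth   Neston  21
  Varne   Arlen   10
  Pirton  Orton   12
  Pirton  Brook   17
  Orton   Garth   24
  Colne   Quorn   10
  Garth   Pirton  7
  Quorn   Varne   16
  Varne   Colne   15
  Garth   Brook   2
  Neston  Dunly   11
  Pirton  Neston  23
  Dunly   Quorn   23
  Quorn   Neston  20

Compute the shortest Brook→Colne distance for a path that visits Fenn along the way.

87 km

Shortest Brook→Fenn: Brook–Garth–Neston–Fenn = 40
Best Fenn to Colne: Fenn–Arlen–Varne–Colne costing 47
Total via Fenn: 40 + 47 = 87 km.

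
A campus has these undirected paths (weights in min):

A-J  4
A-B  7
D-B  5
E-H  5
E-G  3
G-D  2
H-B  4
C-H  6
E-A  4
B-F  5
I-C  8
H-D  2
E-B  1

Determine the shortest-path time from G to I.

18 min

Enumerating some paths:
G → D → H → C → I: 2+2+6+8 = 18
G → E → B → H → C → I: 3+1+4+6+8 = 22
Cheapest is G → D → H → C → I at 18 min.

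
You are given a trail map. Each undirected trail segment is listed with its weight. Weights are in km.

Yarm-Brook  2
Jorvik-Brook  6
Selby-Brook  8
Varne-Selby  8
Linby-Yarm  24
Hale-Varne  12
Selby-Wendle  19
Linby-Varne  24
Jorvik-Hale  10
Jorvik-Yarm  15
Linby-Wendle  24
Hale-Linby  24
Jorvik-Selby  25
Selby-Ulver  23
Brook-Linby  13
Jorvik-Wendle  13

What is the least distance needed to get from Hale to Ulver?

43 km

Compare a few routes:
Hale - Jorvik - Selby - Ulver: 10+25+23 = 58
Hale - Jorvik - Brook - Selby - Ulver: 10+6+8+23 = 47
Hale - Varne - Selby - Ulver: 12+8+23 = 43
Hale - Jorvik - Yarm - Brook - Selby - Ulver: 10+15+2+8+23 = 58
Cheapest is Hale - Varne - Selby - Ulver at 43 km.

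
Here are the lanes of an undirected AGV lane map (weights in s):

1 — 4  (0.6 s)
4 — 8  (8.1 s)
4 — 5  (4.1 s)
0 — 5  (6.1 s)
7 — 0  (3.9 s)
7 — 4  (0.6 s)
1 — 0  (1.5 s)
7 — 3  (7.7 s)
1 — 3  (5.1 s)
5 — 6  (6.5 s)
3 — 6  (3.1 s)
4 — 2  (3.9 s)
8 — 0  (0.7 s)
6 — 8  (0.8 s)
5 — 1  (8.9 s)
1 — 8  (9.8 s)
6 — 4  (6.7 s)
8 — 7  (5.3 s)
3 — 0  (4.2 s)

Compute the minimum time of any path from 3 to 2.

9.6 s

Settle nodes by increasing distance from 3:
3: 0
6: 3.1  (via 3)
8: 3.9  (via 6)
0: 4.2  (via 3)
1: 5.1  (via 3)
4: 5.7  (via 1)
7: 6.3  (via 4)
2: 9.6  (via 4)
Shortest route: 3 → 1 → 4 → 2 = 9.6 s.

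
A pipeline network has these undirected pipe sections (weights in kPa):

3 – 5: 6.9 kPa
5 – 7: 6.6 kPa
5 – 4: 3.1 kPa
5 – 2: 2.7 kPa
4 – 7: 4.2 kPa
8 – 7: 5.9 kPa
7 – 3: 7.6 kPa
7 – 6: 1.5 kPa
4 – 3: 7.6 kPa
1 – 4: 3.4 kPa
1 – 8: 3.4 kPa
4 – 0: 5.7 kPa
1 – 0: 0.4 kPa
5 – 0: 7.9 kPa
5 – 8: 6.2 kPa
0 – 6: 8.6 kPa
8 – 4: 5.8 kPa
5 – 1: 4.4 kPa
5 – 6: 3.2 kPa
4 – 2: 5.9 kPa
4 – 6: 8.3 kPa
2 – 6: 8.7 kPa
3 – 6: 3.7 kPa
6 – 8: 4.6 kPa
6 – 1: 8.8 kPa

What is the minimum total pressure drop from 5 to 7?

4.7 kPa

Enumerating some paths:
5 - 6 - 7: 3.2+1.5 = 4.7
5 - 7: 6.6 = 6.6
Cheapest is 5 - 6 - 7 at 4.7 kPa.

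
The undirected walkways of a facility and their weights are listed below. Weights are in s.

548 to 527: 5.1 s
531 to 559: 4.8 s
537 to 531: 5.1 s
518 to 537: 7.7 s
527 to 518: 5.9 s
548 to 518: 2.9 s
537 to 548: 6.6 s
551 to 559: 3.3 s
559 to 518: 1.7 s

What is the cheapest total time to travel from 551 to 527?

10.9 s

Candidate routes:
551 → 559 → 518 → 548 → 527: 3.3+1.7+2.9+5.1 = 13
551 → 559 → 518 → 537 → 548 → 527: 3.3+1.7+7.7+6.6+5.1 = 24.4
551 → 559 → 518 → 527: 3.3+1.7+5.9 = 10.9
Cheapest is 551 → 559 → 518 → 527 at 10.9 s.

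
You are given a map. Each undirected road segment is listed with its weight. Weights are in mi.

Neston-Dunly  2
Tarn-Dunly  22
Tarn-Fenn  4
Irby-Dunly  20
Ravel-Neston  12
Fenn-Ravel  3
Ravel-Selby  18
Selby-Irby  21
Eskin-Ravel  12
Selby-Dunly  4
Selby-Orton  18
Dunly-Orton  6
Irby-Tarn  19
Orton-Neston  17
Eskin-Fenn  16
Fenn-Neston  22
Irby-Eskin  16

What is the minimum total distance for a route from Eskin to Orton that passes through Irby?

42 mi

Shortest Eskin→Irby: Eskin–Irby = 16
Best Irby to Orton: Irby–Dunly–Orton costing 26
Total via Irby: 16 + 26 = 42 mi.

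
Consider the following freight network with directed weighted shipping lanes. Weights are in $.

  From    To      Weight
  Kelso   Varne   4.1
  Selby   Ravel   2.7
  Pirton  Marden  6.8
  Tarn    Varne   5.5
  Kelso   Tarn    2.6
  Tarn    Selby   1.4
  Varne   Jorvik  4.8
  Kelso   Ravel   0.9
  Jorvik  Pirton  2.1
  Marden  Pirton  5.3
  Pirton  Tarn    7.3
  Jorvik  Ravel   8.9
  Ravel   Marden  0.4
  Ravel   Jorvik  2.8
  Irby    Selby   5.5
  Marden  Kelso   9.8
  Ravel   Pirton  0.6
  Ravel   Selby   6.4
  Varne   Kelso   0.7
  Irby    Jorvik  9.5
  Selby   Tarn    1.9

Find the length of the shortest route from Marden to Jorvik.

$13.5

Settle nodes by increasing distance from Marden:
Marden: 0
Pirton: 5.3  (via Marden)
Kelso: 9.8  (via Marden)
Ravel: 10.7  (via Kelso)
Tarn: 12.4  (via Kelso)
Jorvik: 13.5  (via Ravel)
Shortest route: Marden → Kelso → Ravel → Jorvik = $13.5.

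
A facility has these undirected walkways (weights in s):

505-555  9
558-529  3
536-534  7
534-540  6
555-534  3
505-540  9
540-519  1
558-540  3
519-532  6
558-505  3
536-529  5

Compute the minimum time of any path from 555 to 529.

Running Dijkstra from 555:
555: 0
534: 3  (via 555)
505: 9  (via 555)
540: 9  (via 534)
519: 10  (via 540)
536: 10  (via 534)
558: 12  (via 505)
529: 15  (via 536)
Shortest route: 555 → 534 → 536 → 529 = 15 s.

15 s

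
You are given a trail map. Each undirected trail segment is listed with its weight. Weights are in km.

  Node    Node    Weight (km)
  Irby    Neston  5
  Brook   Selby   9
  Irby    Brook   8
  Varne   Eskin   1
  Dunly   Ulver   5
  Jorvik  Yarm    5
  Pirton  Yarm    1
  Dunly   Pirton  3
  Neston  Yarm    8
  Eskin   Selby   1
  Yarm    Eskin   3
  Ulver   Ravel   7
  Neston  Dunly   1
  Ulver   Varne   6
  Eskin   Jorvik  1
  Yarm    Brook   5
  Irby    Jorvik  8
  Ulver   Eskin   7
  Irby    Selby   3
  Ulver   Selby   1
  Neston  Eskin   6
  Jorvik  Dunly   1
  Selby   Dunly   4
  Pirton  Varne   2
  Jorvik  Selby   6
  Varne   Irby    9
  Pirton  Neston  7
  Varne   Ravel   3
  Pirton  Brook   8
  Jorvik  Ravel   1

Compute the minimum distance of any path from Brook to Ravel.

10 km

Candidate routes:
Brook–Yarm–Eskin–Jorvik–Ravel: 5+3+1+1 = 10
Brook–Yarm–Pirton–Varne–Ravel: 5+1+2+3 = 11
Brook–Yarm–Pirton–Varne–Eskin–Jorvik–Ravel: 5+1+2+1+1+1 = 11
Cheapest is Brook–Yarm–Eskin–Jorvik–Ravel at 10 km.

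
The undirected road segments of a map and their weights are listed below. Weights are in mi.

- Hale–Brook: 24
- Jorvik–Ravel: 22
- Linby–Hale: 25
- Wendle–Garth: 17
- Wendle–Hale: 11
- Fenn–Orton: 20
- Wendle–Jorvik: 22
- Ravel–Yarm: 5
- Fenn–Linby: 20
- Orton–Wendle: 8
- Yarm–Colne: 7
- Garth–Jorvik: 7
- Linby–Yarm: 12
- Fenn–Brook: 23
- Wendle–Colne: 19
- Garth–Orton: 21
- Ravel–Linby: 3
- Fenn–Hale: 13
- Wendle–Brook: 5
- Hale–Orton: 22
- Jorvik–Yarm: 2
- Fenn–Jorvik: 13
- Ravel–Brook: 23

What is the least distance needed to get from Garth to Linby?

Settle nodes by increasing distance from Garth:
Garth: 0
Jorvik: 7  (via Garth)
Yarm: 9  (via Jorvik)
Ravel: 14  (via Yarm)
Colne: 16  (via Yarm)
Wendle: 17  (via Garth)
Linby: 17  (via Ravel)
Shortest route: Garth → Jorvik → Yarm → Ravel → Linby = 17 mi.

17 mi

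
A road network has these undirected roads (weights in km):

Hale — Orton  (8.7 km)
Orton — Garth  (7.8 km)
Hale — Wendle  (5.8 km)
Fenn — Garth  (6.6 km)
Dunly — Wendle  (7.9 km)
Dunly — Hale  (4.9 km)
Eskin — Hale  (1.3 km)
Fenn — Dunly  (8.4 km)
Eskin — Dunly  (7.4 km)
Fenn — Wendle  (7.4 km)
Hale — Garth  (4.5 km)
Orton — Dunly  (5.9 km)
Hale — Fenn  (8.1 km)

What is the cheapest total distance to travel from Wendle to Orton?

13.8 km

Running Dijkstra from Wendle:
Wendle: 0
Hale: 5.8  (via Wendle)
Eskin: 7.1  (via Hale)
Fenn: 7.4  (via Wendle)
Dunly: 7.9  (via Wendle)
Garth: 10.3  (via Hale)
Orton: 13.8  (via Dunly)
Shortest route: Wendle → Dunly → Orton = 13.8 km.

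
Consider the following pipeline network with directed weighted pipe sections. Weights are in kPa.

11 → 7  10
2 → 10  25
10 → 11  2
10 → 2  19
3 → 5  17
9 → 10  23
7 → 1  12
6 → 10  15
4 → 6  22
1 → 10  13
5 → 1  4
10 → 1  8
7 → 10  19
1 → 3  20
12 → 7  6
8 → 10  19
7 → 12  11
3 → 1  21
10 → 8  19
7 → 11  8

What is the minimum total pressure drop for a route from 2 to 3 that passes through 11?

69 kPa

Best 2 to 11: 2–10–11 costing 27
Shortest 11→3: 11–7–1–3 = 42
Total via 11: 27 + 42 = 69 kPa.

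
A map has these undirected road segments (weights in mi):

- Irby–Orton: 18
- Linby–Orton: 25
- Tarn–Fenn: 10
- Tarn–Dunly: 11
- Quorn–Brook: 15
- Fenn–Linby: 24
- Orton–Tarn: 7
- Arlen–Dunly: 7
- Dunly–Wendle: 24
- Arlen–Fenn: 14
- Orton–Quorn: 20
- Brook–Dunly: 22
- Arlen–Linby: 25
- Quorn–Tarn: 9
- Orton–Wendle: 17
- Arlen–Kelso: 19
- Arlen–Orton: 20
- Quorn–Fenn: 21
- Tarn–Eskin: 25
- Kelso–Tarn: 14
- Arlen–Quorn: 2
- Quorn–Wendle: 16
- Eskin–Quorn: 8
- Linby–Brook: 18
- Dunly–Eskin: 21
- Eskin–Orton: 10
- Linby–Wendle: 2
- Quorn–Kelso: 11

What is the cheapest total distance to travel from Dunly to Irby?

Settle nodes by increasing distance from Dunly:
Dunly: 0
Arlen: 7  (via Dunly)
Quorn: 9  (via Arlen)
Tarn: 11  (via Dunly)
Eskin: 17  (via Quorn)
Orton: 18  (via Tarn)
Kelso: 20  (via Quorn)
Fenn: 21  (via Arlen)
Brook: 22  (via Dunly)
Wendle: 24  (via Dunly)
Linby: 26  (via Wendle)
Irby: 36  (via Orton)
Shortest route: Dunly–Tarn–Orton–Irby = 36 mi.

36 mi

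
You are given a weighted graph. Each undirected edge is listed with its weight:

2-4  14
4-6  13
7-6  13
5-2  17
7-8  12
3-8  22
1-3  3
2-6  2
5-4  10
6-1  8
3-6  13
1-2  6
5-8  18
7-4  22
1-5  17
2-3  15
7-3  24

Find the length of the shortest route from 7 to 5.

Shortest distances from 7:
7: 0
8: 12  (via 7)
6: 13  (via 7)
2: 15  (via 6)
1: 21  (via 6)
4: 22  (via 7)
3: 24  (via 7)
5: 30  (via 8)
Shortest route: 7–8–5 = 30.

30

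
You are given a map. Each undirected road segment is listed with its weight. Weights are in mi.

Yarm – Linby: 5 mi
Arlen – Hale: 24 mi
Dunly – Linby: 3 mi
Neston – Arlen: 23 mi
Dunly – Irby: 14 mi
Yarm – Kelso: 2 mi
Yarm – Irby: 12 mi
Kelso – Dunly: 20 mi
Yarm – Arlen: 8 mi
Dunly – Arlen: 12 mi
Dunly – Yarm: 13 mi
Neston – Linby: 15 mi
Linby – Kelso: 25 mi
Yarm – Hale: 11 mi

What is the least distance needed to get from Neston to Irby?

32 mi

Shortest distances from Neston:
Neston: 0
Linby: 15  (via Neston)
Dunly: 18  (via Linby)
Yarm: 20  (via Linby)
Kelso: 22  (via Yarm)
Arlen: 23  (via Neston)
Hale: 31  (via Yarm)
Irby: 32  (via Dunly)
Shortest route: Neston–Linby–Dunly–Irby = 32 mi.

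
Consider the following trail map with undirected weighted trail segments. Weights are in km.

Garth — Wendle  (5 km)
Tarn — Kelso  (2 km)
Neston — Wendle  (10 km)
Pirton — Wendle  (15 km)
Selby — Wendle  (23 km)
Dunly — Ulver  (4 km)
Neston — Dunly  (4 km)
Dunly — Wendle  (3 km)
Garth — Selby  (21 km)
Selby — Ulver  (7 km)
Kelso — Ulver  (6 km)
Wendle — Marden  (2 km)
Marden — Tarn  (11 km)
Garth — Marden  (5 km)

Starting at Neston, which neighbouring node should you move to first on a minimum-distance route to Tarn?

Dunly

Candidate routes:
Neston → Dunly → Wendle → Marden → Tarn: 4+3+2+11 = 20
Neston → Wendle → Marden → Tarn: 10+2+11 = 23
Neston → Dunly → Ulver → Kelso → Tarn: 4+4+6+2 = 16
Cheapest is Neston → Dunly → Ulver → Kelso → Tarn at 16 km.
So from Neston the first move is to Dunly.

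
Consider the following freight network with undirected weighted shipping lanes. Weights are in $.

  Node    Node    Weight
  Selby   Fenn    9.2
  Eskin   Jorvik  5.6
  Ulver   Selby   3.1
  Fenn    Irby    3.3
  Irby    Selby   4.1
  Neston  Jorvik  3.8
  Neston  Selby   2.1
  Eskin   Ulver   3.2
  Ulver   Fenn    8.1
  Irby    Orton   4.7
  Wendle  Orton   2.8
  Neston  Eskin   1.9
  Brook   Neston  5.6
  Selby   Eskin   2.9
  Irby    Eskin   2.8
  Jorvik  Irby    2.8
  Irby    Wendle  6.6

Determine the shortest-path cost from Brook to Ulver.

Enumerating some paths:
Brook–Neston–Eskin–Ulver: 5.6+1.9+3.2 = 10.7
Brook–Neston–Selby–Ulver: 5.6+2.1+3.1 = 10.8
Brook–Neston–Eskin–Selby–Ulver: 5.6+1.9+2.9+3.1 = 13.5
Cheapest is Brook–Neston–Eskin–Ulver at $10.7.

$10.7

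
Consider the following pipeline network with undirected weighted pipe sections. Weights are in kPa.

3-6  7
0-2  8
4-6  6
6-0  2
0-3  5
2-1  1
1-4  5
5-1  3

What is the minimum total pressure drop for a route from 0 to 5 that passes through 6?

Best 0 to 6: 0 → 6 costing 2
Shortest 6→5: 6 → 4 → 1 → 5 = 14
Total via 6: 2 + 14 = 16 kPa.

16 kPa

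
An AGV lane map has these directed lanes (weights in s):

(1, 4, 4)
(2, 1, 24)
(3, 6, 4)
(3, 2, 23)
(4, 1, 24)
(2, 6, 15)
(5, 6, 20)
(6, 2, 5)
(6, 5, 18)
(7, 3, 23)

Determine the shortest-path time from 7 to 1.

Running Dijkstra from 7:
7: 0
3: 23  (via 7)
6: 27  (via 3)
2: 32  (via 6)
5: 45  (via 6)
1: 56  (via 2)
Shortest route: 7–3–6–2–1 = 56 s.

56 s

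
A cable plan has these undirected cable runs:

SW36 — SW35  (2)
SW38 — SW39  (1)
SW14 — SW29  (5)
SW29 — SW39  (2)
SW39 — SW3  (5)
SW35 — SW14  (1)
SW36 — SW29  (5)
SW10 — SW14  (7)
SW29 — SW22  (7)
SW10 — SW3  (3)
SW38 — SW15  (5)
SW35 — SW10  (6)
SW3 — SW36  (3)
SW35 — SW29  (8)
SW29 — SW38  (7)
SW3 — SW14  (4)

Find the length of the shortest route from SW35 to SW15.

Shortest distances from SW35:
SW35: 0
SW14: 1  (via SW35)
SW36: 2  (via SW35)
SW3: 5  (via SW14)
SW10: 6  (via SW35)
SW29: 6  (via SW14)
SW39: 8  (via SW29)
SW38: 9  (via SW39)
SW22: 13  (via SW29)
SW15: 14  (via SW38)
Shortest route: SW35–SW14–SW29–SW39–SW38–SW15 = 14.

14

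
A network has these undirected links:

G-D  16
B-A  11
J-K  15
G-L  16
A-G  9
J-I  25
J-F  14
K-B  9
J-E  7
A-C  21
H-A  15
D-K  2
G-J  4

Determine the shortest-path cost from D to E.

24

Shortest distances from D:
D: 0
K: 2  (via D)
B: 11  (via K)
G: 16  (via D)
J: 17  (via K)
A: 22  (via B)
E: 24  (via J)
Shortest route: D–K–J–E = 24.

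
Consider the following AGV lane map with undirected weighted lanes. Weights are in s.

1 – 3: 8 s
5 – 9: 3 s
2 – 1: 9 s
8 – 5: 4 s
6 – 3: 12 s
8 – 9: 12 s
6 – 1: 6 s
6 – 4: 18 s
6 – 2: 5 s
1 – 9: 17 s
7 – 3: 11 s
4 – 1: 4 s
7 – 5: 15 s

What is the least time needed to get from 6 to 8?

30 s

Settle nodes by increasing distance from 6:
6: 0
2: 5  (via 6)
1: 6  (via 6)
4: 10  (via 1)
3: 12  (via 6)
7: 23  (via 3)
9: 23  (via 1)
5: 26  (via 9)
8: 30  (via 5)
Shortest route: 6 → 1 → 9 → 5 → 8 = 30 s.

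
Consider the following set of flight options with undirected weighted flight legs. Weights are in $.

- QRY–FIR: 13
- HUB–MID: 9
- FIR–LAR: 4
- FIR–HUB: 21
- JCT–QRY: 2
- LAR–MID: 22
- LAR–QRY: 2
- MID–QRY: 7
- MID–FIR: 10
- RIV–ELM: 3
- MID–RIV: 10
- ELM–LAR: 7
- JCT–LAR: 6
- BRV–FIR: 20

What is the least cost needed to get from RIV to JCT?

Compare a few routes:
RIV → ELM → LAR → QRY → JCT: 3+7+2+2 = 14
RIV → ELM → LAR → JCT: 3+7+6 = 16
The minimum is $14 via RIV → ELM → LAR → QRY → JCT.

$14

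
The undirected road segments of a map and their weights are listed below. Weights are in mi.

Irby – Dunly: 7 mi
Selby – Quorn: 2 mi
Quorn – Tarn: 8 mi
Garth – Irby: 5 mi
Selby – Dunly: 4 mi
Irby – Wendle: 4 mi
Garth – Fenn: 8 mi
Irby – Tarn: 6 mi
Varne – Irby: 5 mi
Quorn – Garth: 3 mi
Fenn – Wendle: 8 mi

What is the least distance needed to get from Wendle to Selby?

Running Dijkstra from Wendle:
Wendle: 0
Irby: 4  (via Wendle)
Fenn: 8  (via Wendle)
Garth: 9  (via Irby)
Varne: 9  (via Irby)
Tarn: 10  (via Irby)
Dunly: 11  (via Irby)
Quorn: 12  (via Garth)
Selby: 14  (via Quorn)
Shortest route: Wendle → Irby → Garth → Quorn → Selby = 14 mi.

14 mi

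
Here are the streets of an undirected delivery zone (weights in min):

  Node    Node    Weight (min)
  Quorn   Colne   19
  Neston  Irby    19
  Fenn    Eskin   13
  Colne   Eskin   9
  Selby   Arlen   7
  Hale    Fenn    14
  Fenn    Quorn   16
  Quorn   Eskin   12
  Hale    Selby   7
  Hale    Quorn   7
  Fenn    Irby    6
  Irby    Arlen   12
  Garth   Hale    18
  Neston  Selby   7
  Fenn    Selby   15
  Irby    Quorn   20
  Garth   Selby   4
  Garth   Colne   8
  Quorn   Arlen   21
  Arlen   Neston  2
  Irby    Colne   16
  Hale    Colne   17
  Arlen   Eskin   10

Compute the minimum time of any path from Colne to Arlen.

Compare a few routes:
Colne - Garth - Selby - Neston - Arlen: 8+4+7+2 = 21
Colne - Eskin - Arlen: 9+10 = 19
Colne - Irby - Arlen: 16+12 = 28
The minimum is 19 min via Colne - Eskin - Arlen.

19 min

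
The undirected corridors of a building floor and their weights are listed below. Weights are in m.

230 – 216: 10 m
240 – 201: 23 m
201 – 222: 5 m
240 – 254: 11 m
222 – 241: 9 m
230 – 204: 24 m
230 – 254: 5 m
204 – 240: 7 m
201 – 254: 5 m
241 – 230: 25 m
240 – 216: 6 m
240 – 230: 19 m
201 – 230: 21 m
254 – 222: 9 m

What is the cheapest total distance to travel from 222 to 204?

27 m

Running Dijkstra from 222:
222: 0
201: 5  (via 222)
241: 9  (via 222)
254: 9  (via 222)
230: 14  (via 254)
240: 20  (via 254)
216: 24  (via 230)
204: 27  (via 240)
Shortest route: 222 → 254 → 240 → 204 = 27 m.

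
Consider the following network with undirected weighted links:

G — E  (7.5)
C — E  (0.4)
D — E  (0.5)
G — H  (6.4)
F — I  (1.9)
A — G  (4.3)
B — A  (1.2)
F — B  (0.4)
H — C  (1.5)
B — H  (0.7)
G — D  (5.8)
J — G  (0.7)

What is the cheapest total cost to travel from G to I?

Settle nodes by increasing distance from G:
G: 0
J: 0.7  (via G)
A: 4.3  (via G)
B: 5.5  (via A)
D: 5.8  (via G)
F: 5.9  (via B)
H: 6.2  (via B)
E: 6.3  (via D)
C: 6.7  (via E)
I: 7.8  (via F)
Shortest route: G → A → B → F → I = 7.8.

7.8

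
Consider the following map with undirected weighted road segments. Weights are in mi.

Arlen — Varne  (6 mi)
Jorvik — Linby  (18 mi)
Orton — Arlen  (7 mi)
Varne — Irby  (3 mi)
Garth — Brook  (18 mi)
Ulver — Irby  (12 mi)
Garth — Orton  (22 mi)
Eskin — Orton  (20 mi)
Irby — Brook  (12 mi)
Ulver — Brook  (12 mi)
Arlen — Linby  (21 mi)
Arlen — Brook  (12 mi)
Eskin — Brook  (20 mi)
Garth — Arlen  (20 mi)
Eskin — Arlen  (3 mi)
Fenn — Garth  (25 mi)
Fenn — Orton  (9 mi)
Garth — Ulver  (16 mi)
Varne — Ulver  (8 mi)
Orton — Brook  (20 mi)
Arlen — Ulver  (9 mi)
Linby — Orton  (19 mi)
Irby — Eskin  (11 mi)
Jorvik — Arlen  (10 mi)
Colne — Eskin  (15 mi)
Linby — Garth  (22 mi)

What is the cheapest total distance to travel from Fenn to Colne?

Running Dijkstra from Fenn:
Fenn: 0
Orton: 9  (via Fenn)
Arlen: 16  (via Orton)
Eskin: 19  (via Arlen)
Varne: 22  (via Arlen)
Ulver: 25  (via Arlen)
Garth: 25  (via Fenn)
Irby: 25  (via Varne)
Jorvik: 26  (via Arlen)
Brook: 28  (via Arlen)
Linby: 28  (via Orton)
Colne: 34  (via Eskin)
Shortest route: Fenn → Orton → Arlen → Eskin → Colne = 34 mi.

34 mi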